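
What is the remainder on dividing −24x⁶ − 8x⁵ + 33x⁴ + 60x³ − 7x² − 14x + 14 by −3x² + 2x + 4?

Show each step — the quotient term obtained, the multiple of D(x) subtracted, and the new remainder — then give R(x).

R(x) = −6

Step 1: lead(−24x⁶ − 8x⁵ + 33x⁴ + 60x³ − 7x² − 14x + 14) ÷ lead(D) = −24x⁶ ÷ −3x² = 8x⁴. Subtract (8x⁴)·D = −24x⁶ + 16x⁵ + 32x⁴. Remainder: −24x⁵ + x⁴ + 60x³ − 7x² − 14x + 14.
Step 2: lead(−24x⁵ + x⁴ + 60x³ − 7x² − 14x + 14) ÷ lead(D) = −24x⁵ ÷ −3x² = 8x³. Subtract (8x³)·D = −24x⁵ + 16x⁴ + 32x³. Remainder: −15x⁴ + 28x³ − 7x² − 14x + 14.
Step 3: lead(−15x⁴ + 28x³ − 7x² − 14x + 14) ÷ lead(D) = −15x⁴ ÷ −3x² = 5x². Subtract (5x²)·D = −15x⁴ + 10x³ + 20x². Remainder: 18x³ − 27x² − 14x + 14.
Step 4: lead(18x³ − 27x² − 14x + 14) ÷ lead(D) = 18x³ ÷ −3x² = −6x. Subtract (−6x)·D = 18x³ − 12x² − 24x. Remainder: −15x² + 10x + 14.
Step 5: lead(−15x² + 10x + 14) ÷ lead(D) = −15x² ÷ −3x² = 5. Subtract (5)·D = −15x² + 10x + 20. Remainder: −6.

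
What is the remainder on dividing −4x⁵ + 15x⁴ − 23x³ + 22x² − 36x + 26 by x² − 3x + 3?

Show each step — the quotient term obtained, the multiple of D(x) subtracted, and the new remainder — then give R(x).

R(x) = −9x + 5

Step 1: lead(−4x⁵ + 15x⁴ − 23x³ + 22x² − 36x + 26) ÷ lead(D) = −4x⁵ ÷ x² = −4x³. Subtract (−4x³)·D = −4x⁵ + 12x⁴ − 12x³. Remainder: 3x⁴ − 11x³ + 22x² − 36x + 26.
Step 2: lead(3x⁴ − 11x³ + 22x² − 36x + 26) ÷ lead(D) = 3x⁴ ÷ x² = 3x². Subtract (3x²)·D = 3x⁴ − 9x³ + 9x². Remainder: −2x³ + 13x² − 36x + 26.
Step 3: lead(−2x³ + 13x² − 36x + 26) ÷ lead(D) = −2x³ ÷ x² = −2x. Subtract (−2x)·D = −2x³ + 6x² − 6x. Remainder: 7x² − 30x + 26.
Step 4: lead(7x² − 30x + 26) ÷ lead(D) = 7x² ÷ x² = 7. Subtract (7)·D = 7x² − 21x + 21. Remainder: −9x + 5.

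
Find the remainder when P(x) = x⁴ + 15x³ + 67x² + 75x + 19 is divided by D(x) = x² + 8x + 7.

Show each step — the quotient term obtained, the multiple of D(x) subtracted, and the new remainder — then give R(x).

Step 1: lead(x⁴ + 15x³ + 67x² + 75x + 19) ÷ lead(D) = x⁴ ÷ x² = x². Subtract (x²)·D = x⁴ + 8x³ + 7x². Remainder: 7x³ + 60x² + 75x + 19.
Step 2: lead(7x³ + 60x² + 75x + 19) ÷ lead(D) = 7x³ ÷ x² = 7x. Subtract (7x)·D = 7x³ + 56x² + 49x. Remainder: 4x² + 26x + 19.
Step 3: lead(4x² + 26x + 19) ÷ lead(D) = 4x² ÷ x² = 4. Subtract (4)·D = 4x² + 32x + 28. Remainder: −6x − 9.

R(x) = −6x − 9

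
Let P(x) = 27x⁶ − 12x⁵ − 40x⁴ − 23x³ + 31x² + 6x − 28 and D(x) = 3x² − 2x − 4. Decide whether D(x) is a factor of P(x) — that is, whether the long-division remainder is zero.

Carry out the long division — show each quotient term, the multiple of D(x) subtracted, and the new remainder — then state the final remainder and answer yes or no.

Step 1: lead(27x⁶ − 12x⁵ − 40x⁴ − 23x³ + 31x² + 6x − 28) ÷ lead(D) = 27x⁶ ÷ 3x² = 9x⁴. Subtract (9x⁴)·D = 27x⁶ − 18x⁵ − 36x⁴. Remainder: 6x⁵ − 4x⁴ − 23x³ + 31x² + 6x − 28.
Step 2: lead(6x⁵ − 4x⁴ − 23x³ + 31x² + 6x − 28) ÷ lead(D) = 6x⁵ ÷ 3x² = 2x³. Subtract (2x³)·D = 6x⁵ − 4x⁴ − 8x³. Remainder: −15x³ + 31x² + 6x − 28.
Step 3: lead(−15x³ + 31x² + 6x − 28) ÷ lead(D) = −15x³ ÷ 3x² = −5x. Subtract (−5x)·D = −15x³ + 10x² + 20x. Remainder: 21x² − 14x − 28.
Step 4: lead(21x² − 14x − 28) ÷ lead(D) = 21x² ÷ 3x² = 7. Subtract (7)·D = 21x² − 14x − 28. Remainder: 0.

R(x) = 0, so D(x) is a factor of P(x). yes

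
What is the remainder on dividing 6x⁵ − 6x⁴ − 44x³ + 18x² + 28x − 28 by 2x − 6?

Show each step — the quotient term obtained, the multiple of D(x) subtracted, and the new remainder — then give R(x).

R(x) = 2

Step 1: lead(6x⁵ − 6x⁴ − 44x³ + 18x² + 28x − 28) ÷ lead(D) = 6x⁵ ÷ 2x = 3x⁴. Subtract (3x⁴)·D = 6x⁵ − 18x⁴. Remainder: 12x⁴ − 44x³ + 18x² + 28x − 28.
Step 2: lead(12x⁴ − 44x³ + 18x² + 28x − 28) ÷ lead(D) = 12x⁴ ÷ 2x = 6x³. Subtract (6x³)·D = 12x⁴ − 36x³. Remainder: −8x³ + 18x² + 28x − 28.
Step 3: lead(−8x³ + 18x² + 28x − 28) ÷ lead(D) = −8x³ ÷ 2x = −4x². Subtract (−4x²)·D = −8x³ + 24x². Remainder: −6x² + 28x − 28.
Step 4: lead(−6x² + 28x − 28) ÷ lead(D) = −6x² ÷ 2x = −3x. Subtract (−3x)·D = −6x² + 18x. Remainder: 10x − 28.
Step 5: lead(10x − 28) ÷ lead(D) = 10x ÷ 2x = 5. Subtract (5)·D = 10x − 30. Remainder: 2.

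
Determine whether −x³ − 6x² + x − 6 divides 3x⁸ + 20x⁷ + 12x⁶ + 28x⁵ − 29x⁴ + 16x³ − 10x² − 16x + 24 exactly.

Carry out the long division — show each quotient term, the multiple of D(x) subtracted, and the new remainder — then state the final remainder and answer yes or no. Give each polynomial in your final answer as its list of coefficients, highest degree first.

R = [0], so D(x) is a factor of P(x). yes

Step 1: lead(3x⁸ + 20x⁷ + 12x⁶ + 28x⁵ − 29x⁴ + 16x³ − 10x² − 16x + 24) ÷ lead(D) = 3x⁸ ÷ −x³ = −3x⁵. Subtract (−3x⁵)·D = 3x⁸ + 18x⁷ − 3x⁶ + 18x⁵. Remainder: 2x⁷ + 15x⁶ + 10x⁵ − 29x⁴ + 16x³ − 10x² − 16x + 24.
Step 2: lead(2x⁷ + 15x⁶ + 10x⁵ − 29x⁴ + 16x³ − 10x² − 16x + 24) ÷ lead(D) = 2x⁷ ÷ −x³ = −2x⁴. Subtract (−2x⁴)·D = 2x⁷ + 12x⁶ − 2x⁵ + 12x⁴. Remainder: 3x⁶ + 12x⁵ − 41x⁴ + 16x³ − 10x² − 16x + 24.
Step 3: lead(3x⁶ + 12x⁵ − 41x⁴ + 16x³ − 10x² − 16x + 24) ÷ lead(D) = 3x⁶ ÷ −x³ = −3x³. Subtract (−3x³)·D = 3x⁶ + 18x⁵ − 3x⁴ + 18x³. Remainder: −6x⁵ − 38x⁴ − 2x³ − 10x² − 16x + 24.
Step 4: lead(−6x⁵ − 38x⁴ − 2x³ − 10x² − 16x + 24) ÷ lead(D) = −6x⁵ ÷ −x³ = 6x². Subtract (6x²)·D = −6x⁵ − 36x⁴ + 6x³ − 36x². Remainder: −2x⁴ − 8x³ + 26x² − 16x + 24.
Step 5: lead(−2x⁴ − 8x³ + 26x² − 16x + 24) ÷ lead(D) = −2x⁴ ÷ −x³ = 2x. Subtract (2x)·D = −2x⁴ − 12x³ + 2x² − 12x. Remainder: 4x³ + 24x² − 4x + 24.
Step 6: lead(4x³ + 24x² − 4x + 24) ÷ lead(D) = 4x³ ÷ −x³ = −4. Subtract (−4)·D = 4x³ + 24x² − 4x + 24. Remainder: 0.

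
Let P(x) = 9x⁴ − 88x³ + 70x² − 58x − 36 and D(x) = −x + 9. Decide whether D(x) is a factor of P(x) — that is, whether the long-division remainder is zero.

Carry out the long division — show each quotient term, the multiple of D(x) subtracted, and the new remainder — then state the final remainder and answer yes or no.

R(x) = 9, so D(x) is not a factor of P(x). no

Step 1: lead(9x⁴ − 88x³ + 70x² − 58x − 36) ÷ lead(D) = 9x⁴ ÷ −x = −9x³. Subtract (−9x³)·D = 9x⁴ − 81x³. Remainder: −7x³ + 70x² − 58x − 36.
Step 2: lead(−7x³ + 70x² − 58x − 36) ÷ lead(D) = −7x³ ÷ −x = 7x². Subtract (7x²)·D = −7x³ + 63x². Remainder: 7x² − 58x − 36.
Step 3: lead(7x² − 58x − 36) ÷ lead(D) = 7x² ÷ −x = −7x. Subtract (−7x)·D = 7x² − 63x. Remainder: 5x − 36.
Step 4: lead(5x − 36) ÷ lead(D) = 5x ÷ −x = −5. Subtract (−5)·D = 5x − 45. Remainder: 9.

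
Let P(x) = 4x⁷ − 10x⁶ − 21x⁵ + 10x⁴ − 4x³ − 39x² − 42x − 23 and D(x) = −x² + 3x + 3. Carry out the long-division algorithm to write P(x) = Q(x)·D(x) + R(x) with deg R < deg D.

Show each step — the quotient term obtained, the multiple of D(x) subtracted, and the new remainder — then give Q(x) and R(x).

Q(x) = −4x⁵ − 2x⁴ + 3x³ − 7x² − 8x − 6; R(x) = −5

Step 1: lead(4x⁷ − 10x⁶ − 21x⁵ + 10x⁴ − 4x³ − 39x² − 42x − 23) ÷ lead(D) = 4x⁷ ÷ −x² = −4x⁵. Subtract (−4x⁵)·D = 4x⁷ − 12x⁶ − 12x⁵. Remainder: 2x⁶ − 9x⁵ + 10x⁴ − 4x³ − 39x² − 42x − 23.
Step 2: lead(2x⁶ − 9x⁵ + 10x⁴ − 4x³ − 39x² − 42x − 23) ÷ lead(D) = 2x⁶ ÷ −x² = −2x⁴. Subtract (−2x⁴)·D = 2x⁶ − 6x⁵ − 6x⁴. Remainder: −3x⁵ + 16x⁴ − 4x³ − 39x² − 42x − 23.
Step 3: lead(−3x⁵ + 16x⁴ − 4x³ − 39x² − 42x − 23) ÷ lead(D) = −3x⁵ ÷ −x² = 3x³. Subtract (3x³)·D = −3x⁵ + 9x⁴ + 9x³. Remainder: 7x⁴ − 13x³ − 39x² − 42x − 23.
Step 4: lead(7x⁴ − 13x³ − 39x² − 42x − 23) ÷ lead(D) = 7x⁴ ÷ −x² = −7x². Subtract (−7x²)·D = 7x⁴ − 21x³ − 21x². Remainder: 8x³ − 18x² − 42x − 23.
Step 5: lead(8x³ − 18x² − 42x − 23) ÷ lead(D) = 8x³ ÷ −x² = −8x. Subtract (−8x)·D = 8x³ − 24x² − 24x. Remainder: 6x² − 18x − 23.
Step 6: lead(6x² − 18x − 23) ÷ lead(D) = 6x² ÷ −x² = −6. Subtract (−6)·D = 6x² − 18x − 18. Remainder: −5.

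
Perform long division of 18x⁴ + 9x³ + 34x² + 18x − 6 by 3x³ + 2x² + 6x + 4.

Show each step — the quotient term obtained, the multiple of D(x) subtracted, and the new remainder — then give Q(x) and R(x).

Step 1: lead(18x⁴ + 9x³ + 34x² + 18x − 6) ÷ lead(D) = 18x⁴ ÷ 3x³ = 6x. Subtract (6x)·D = 18x⁴ + 12x³ + 36x² + 24x. Remainder: −3x³ − 2x² − 6x − 6.
Step 2: lead(−3x³ − 2x² − 6x − 6) ÷ lead(D) = −3x³ ÷ 3x³ = −1. Subtract (−1)·D = −3x³ − 2x² − 6x − 4. Remainder: −2.

Q(x) = 6x − 1; R(x) = −2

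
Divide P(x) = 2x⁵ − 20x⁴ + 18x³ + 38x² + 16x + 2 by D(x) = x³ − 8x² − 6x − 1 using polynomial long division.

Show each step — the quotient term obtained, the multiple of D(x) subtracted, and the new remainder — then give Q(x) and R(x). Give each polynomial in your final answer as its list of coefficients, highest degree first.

Q = [2, -4, -2]; R = [0]

Step 1: lead(2x⁵ − 20x⁴ + 18x³ + 38x² + 16x + 2) ÷ lead(D) = 2x⁵ ÷ x³ = 2x². Subtract (2x²)·D = 2x⁵ − 16x⁴ − 12x³ − 2x². Remainder: −4x⁴ + 30x³ + 40x² + 16x + 2.
Step 2: lead(−4x⁴ + 30x³ + 40x² + 16x + 2) ÷ lead(D) = −4x⁴ ÷ x³ = −4x. Subtract (−4x)·D = −4x⁴ + 32x³ + 24x² + 4x. Remainder: −2x³ + 16x² + 12x + 2.
Step 3: lead(−2x³ + 16x² + 12x + 2) ÷ lead(D) = −2x³ ÷ x³ = −2. Subtract (−2)·D = −2x³ + 16x² + 12x + 2. Remainder: 0.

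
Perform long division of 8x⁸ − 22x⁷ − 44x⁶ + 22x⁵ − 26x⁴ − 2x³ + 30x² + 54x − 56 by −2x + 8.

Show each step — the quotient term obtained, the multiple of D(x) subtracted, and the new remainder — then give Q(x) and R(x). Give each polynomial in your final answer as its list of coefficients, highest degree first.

Q = [-4, -5, 2, -3, 1, 5, 5, -7]; R = [0]

Step 1: lead(8x⁸ − 22x⁷ − 44x⁶ + 22x⁵ − 26x⁴ − 2x³ + 30x² + 54x − 56) ÷ lead(D) = 8x⁸ ÷ −2x = −4x⁷. Subtract (−4x⁷)·D = 8x⁸ − 32x⁷. Remainder: 10x⁷ − 44x⁶ + 22x⁵ − 26x⁴ − 2x³ + 30x² + 54x − 56.
Step 2: lead(10x⁷ − 44x⁶ + 22x⁵ − 26x⁴ − 2x³ + 30x² + 54x − 56) ÷ lead(D) = 10x⁷ ÷ −2x = −5x⁶. Subtract (−5x⁶)·D = 10x⁷ − 40x⁶. Remainder: −4x⁶ + 22x⁵ − 26x⁴ − 2x³ + 30x² + 54x − 56.
Step 3: lead(−4x⁶ + 22x⁵ − 26x⁴ − 2x³ + 30x² + 54x − 56) ÷ lead(D) = −4x⁶ ÷ −2x = 2x⁵. Subtract (2x⁵)·D = −4x⁶ + 16x⁵. Remainder: 6x⁵ − 26x⁴ − 2x³ + 30x² + 54x − 56.
Step 4: lead(6x⁵ − 26x⁴ − 2x³ + 30x² + 54x − 56) ÷ lead(D) = 6x⁵ ÷ −2x = −3x⁴. Subtract (−3x⁴)·D = 6x⁵ − 24x⁴. Remainder: −2x⁴ − 2x³ + 30x² + 54x − 56.
Step 5: lead(−2x⁴ − 2x³ + 30x² + 54x − 56) ÷ lead(D) = −2x⁴ ÷ −2x = x³. Subtract (x³)·D = −2x⁴ + 8x³. Remainder: −10x³ + 30x² + 54x − 56.
Step 6: lead(−10x³ + 30x² + 54x − 56) ÷ lead(D) = −10x³ ÷ −2x = 5x². Subtract (5x²)·D = −10x³ + 40x². Remainder: −10x² + 54x − 56.
Step 7: lead(−10x² + 54x − 56) ÷ lead(D) = −10x² ÷ −2x = 5x. Subtract (5x)·D = −10x² + 40x. Remainder: 14x − 56.
Step 8: lead(14x − 56) ÷ lead(D) = 14x ÷ −2x = −7. Subtract (−7)·D = 14x − 56. Remainder: 0.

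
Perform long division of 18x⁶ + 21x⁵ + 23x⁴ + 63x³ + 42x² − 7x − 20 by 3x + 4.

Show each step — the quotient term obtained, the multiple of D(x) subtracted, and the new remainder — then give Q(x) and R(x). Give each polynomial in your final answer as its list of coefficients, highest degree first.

Q = [6, -1, 9, 9, 2, -5]; R = [0]

Step 1: lead(18x⁶ + 21x⁵ + 23x⁴ + 63x³ + 42x² − 7x − 20) ÷ lead(D) = 18x⁶ ÷ 3x = 6x⁵. Subtract (6x⁵)·D = 18x⁶ + 24x⁵. Remainder: −3x⁵ + 23x⁴ + 63x³ + 42x² − 7x − 20.
Step 2: lead(−3x⁵ + 23x⁴ + 63x³ + 42x² − 7x − 20) ÷ lead(D) = −3x⁵ ÷ 3x = −x⁴. Subtract (−x⁴)·D = −3x⁵ − 4x⁴. Remainder: 27x⁴ + 63x³ + 42x² − 7x − 20.
Step 3: lead(27x⁴ + 63x³ + 42x² − 7x − 20) ÷ lead(D) = 27x⁴ ÷ 3x = 9x³. Subtract (9x³)·D = 27x⁴ + 36x³. Remainder: 27x³ + 42x² − 7x − 20.
Step 4: lead(27x³ + 42x² − 7x − 20) ÷ lead(D) = 27x³ ÷ 3x = 9x². Subtract (9x²)·D = 27x³ + 36x². Remainder: 6x² − 7x − 20.
Step 5: lead(6x² − 7x − 20) ÷ lead(D) = 6x² ÷ 3x = 2x. Subtract (2x)·D = 6x² + 8x. Remainder: −15x − 20.
Step 6: lead(−15x − 20) ÷ lead(D) = −15x ÷ 3x = −5. Subtract (−5)·D = −15x − 20. Remainder: 0.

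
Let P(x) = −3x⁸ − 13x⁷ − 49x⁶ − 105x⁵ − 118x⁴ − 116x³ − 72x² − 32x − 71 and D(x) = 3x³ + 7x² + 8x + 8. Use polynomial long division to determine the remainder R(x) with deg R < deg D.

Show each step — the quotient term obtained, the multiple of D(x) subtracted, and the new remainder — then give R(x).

Step 1: lead(−3x⁸ − 13x⁷ − 49x⁶ − 105x⁵ − 118x⁴ − 116x³ − 72x² − 32x − 71) ÷ lead(D) = −3x⁸ ÷ 3x³ = −x⁵. Subtract (−x⁵)·D = −3x⁸ − 7x⁷ − 8x⁶ − 8x⁵. Remainder: −6x⁷ − 41x⁶ − 97x⁵ − 118x⁴ − 116x³ − 72x² − 32x − 71.
Step 2: lead(−6x⁷ − 41x⁶ − 97x⁵ − 118x⁴ − 116x³ − 72x² − 32x − 71) ÷ lead(D) = −6x⁷ ÷ 3x³ = −2x⁴. Subtract (−2x⁴)·D = −6x⁷ − 14x⁶ − 16x⁵ − 16x⁴. Remainder: −27x⁶ − 81x⁵ − 102x⁴ − 116x³ − 72x² − 32x − 71.
Step 3: lead(−27x⁶ − 81x⁵ − 102x⁴ − 116x³ − 72x² − 32x − 71) ÷ lead(D) = −27x⁶ ÷ 3x³ = −9x³. Subtract (−9x³)·D = −27x⁶ − 63x⁵ − 72x⁴ − 72x³. Remainder: −18x⁵ − 30x⁴ − 44x³ − 72x² − 32x − 71.
Step 4: lead(−18x⁵ − 30x⁴ − 44x³ − 72x² − 32x − 71) ÷ lead(D) = −18x⁵ ÷ 3x³ = −6x². Subtract (−6x²)·D = −18x⁵ − 42x⁴ − 48x³ − 48x². Remainder: 12x⁴ + 4x³ − 24x² − 32x − 71.
Step 5: lead(12x⁴ + 4x³ − 24x² − 32x − 71) ÷ lead(D) = 12x⁴ ÷ 3x³ = 4x. Subtract (4x)·D = 12x⁴ + 28x³ + 32x² + 32x. Remainder: −24x³ − 56x² − 64x − 71.
Step 6: lead(−24x³ − 56x² − 64x − 71) ÷ lead(D) = −24x³ ÷ 3x³ = −8. Subtract (−8)·D = −24x³ − 56x² − 64x − 64. Remainder: −7.

R(x) = −7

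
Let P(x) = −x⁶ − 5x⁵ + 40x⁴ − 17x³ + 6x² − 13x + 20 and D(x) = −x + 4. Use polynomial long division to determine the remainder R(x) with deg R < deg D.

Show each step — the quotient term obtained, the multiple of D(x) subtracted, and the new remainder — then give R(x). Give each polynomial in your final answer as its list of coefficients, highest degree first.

R = [0]

Step 1: lead(−x⁶ − 5x⁵ + 40x⁴ − 17x³ + 6x² − 13x + 20) ÷ lead(D) = −x⁶ ÷ −x = x⁵. Subtract (x⁵)·D = −x⁶ + 4x⁵. Remainder: −9x⁵ + 40x⁴ − 17x³ + 6x² − 13x + 20.
Step 2: lead(−9x⁵ + 40x⁴ − 17x³ + 6x² − 13x + 20) ÷ lead(D) = −9x⁵ ÷ −x = 9x⁴. Subtract (9x⁴)·D = −9x⁵ + 36x⁴. Remainder: 4x⁴ − 17x³ + 6x² − 13x + 20.
Step 3: lead(4x⁴ − 17x³ + 6x² − 13x + 20) ÷ lead(D) = 4x⁴ ÷ −x = −4x³. Subtract (−4x³)·D = 4x⁴ − 16x³. Remainder: −x³ + 6x² − 13x + 20.
Step 4: lead(−x³ + 6x² − 13x + 20) ÷ lead(D) = −x³ ÷ −x = x². Subtract (x²)·D = −x³ + 4x². Remainder: 2x² − 13x + 20.
Step 5: lead(2x² − 13x + 20) ÷ lead(D) = 2x² ÷ −x = −2x. Subtract (−2x)·D = 2x² − 8x. Remainder: −5x + 20.
Step 6: lead(−5x + 20) ÷ lead(D) = −5x ÷ −x = 5. Subtract (5)·D = −5x + 20. Remainder: 0.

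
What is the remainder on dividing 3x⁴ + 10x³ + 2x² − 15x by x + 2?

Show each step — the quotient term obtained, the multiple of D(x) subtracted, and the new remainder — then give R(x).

R(x) = 6

Step 1: lead(3x⁴ + 10x³ + 2x² − 15x) ÷ lead(D) = 3x⁴ ÷ x = 3x³. Subtract (3x³)·D = 3x⁴ + 6x³. Remainder: 4x³ + 2x² − 15x.
Step 2: lead(4x³ + 2x² − 15x) ÷ lead(D) = 4x³ ÷ x = 4x². Subtract (4x²)·D = 4x³ + 8x². Remainder: −6x² − 15x.
Step 3: lead(−6x² − 15x) ÷ lead(D) = −6x² ÷ x = −6x. Subtract (−6x)·D = −6x² − 12x. Remainder: −3x.
Step 4: lead(−3x) ÷ lead(D) = −3x ÷ x = −3. Subtract (−3)·D = −3x − 6. Remainder: 6.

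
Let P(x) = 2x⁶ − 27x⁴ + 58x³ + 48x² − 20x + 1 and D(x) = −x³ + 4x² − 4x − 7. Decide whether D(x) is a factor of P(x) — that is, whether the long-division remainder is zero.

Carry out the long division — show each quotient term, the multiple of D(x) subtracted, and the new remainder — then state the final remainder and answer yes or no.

Step 1: lead(2x⁶ − 27x⁴ + 58x³ + 48x² − 20x + 1) ÷ lead(D) = 2x⁶ ÷ −x³ = −2x³. Subtract (−2x³)·D = 2x⁶ − 8x⁵ + 8x⁴ + 14x³. Remainder: 8x⁵ − 35x⁴ + 44x³ + 48x² − 20x + 1.
Step 2: lead(8x⁵ − 35x⁴ + 44x³ + 48x² − 20x + 1) ÷ lead(D) = 8x⁵ ÷ −x³ = −8x². Subtract (−8x²)·D = 8x⁵ − 32x⁴ + 32x³ + 56x². Remainder: −3x⁴ + 12x³ − 8x² − 20x + 1.
Step 3: lead(−3x⁴ + 12x³ − 8x² − 20x + 1) ÷ lead(D) = −3x⁴ ÷ −x³ = 3x. Subtract (3x)·D = −3x⁴ + 12x³ − 12x² − 21x. Remainder: 4x² + x + 1.

R(x) = 4x² + x + 1, so D(x) is not a factor of P(x). no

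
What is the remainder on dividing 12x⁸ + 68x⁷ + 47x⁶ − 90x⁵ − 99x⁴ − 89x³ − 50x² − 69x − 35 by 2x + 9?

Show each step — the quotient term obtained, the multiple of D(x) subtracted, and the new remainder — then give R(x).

Step 1: lead(12x⁸ + 68x⁷ + 47x⁶ − 90x⁵ − 99x⁴ − 89x³ − 50x² − 69x − 35) ÷ lead(D) = 12x⁸ ÷ 2x = 6x⁷. Subtract (6x⁷)·D = 12x⁸ + 54x⁷. Remainder: 14x⁷ + 47x⁶ − 90x⁵ − 99x⁴ − 89x³ − 50x² − 69x − 35.
Step 2: lead(14x⁷ + 47x⁶ − 90x⁵ − 99x⁴ − 89x³ − 50x² − 69x − 35) ÷ lead(D) = 14x⁷ ÷ 2x = 7x⁶. Subtract (7x⁶)·D = 14x⁷ + 63x⁶. Remainder: −16x⁶ − 90x⁵ − 99x⁴ − 89x³ − 50x² − 69x − 35.
Step 3: lead(−16x⁶ − 90x⁵ − 99x⁴ − 89x³ − 50x² − 69x − 35) ÷ lead(D) = −16x⁶ ÷ 2x = −8x⁵. Subtract (−8x⁵)·D = −16x⁶ − 72x⁵. Remainder: −18x⁵ − 99x⁴ − 89x³ − 50x² − 69x − 35.
Step 4: lead(−18x⁵ − 99x⁴ − 89x³ − 50x² − 69x − 35) ÷ lead(D) = −18x⁵ ÷ 2x = −9x⁴. Subtract (−9x⁴)·D = −18x⁵ − 81x⁴. Remainder: −18x⁴ − 89x³ − 50x² − 69x − 35.
Step 5: lead(−18x⁴ − 89x³ − 50x² − 69x − 35) ÷ lead(D) = −18x⁴ ÷ 2x = −9x³. Subtract (−9x³)·D = −18x⁴ − 81x³. Remainder: −8x³ − 50x² − 69x − 35.
Step 6: lead(−8x³ − 50x² − 69x − 35) ÷ lead(D) = −8x³ ÷ 2x = −4x². Subtract (−4x²)·D = −8x³ − 36x². Remainder: −14x² − 69x − 35.
Step 7: lead(−14x² − 69x − 35) ÷ lead(D) = −14x² ÷ 2x = −7x. Subtract (−7x)·D = −14x² − 63x. Remainder: −6x − 35.
Step 8: lead(−6x − 35) ÷ lead(D) = −6x ÷ 2x = −3. Subtract (−3)·D = −6x − 27. Remainder: −8.

R(x) = −8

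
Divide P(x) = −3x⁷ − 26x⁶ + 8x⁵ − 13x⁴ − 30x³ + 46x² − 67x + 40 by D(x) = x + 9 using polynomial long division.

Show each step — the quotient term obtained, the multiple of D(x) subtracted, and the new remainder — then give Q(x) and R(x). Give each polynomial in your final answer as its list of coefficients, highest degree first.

Step 1: lead(−3x⁷ − 26x⁶ + 8x⁵ − 13x⁴ − 30x³ + 46x² − 67x + 40) ÷ lead(D) = −3x⁷ ÷ x = −3x⁶. Subtract (−3x⁶)·D = −3x⁷ − 27x⁶. Remainder: x⁶ + 8x⁵ − 13x⁴ − 30x³ + 46x² − 67x + 40.
Step 2: lead(x⁶ + 8x⁵ − 13x⁴ − 30x³ + 46x² − 67x + 40) ÷ lead(D) = x⁶ ÷ x = x⁵. Subtract (x⁵)·D = x⁶ + 9x⁵. Remainder: −x⁵ − 13x⁴ − 30x³ + 46x² − 67x + 40.
Step 3: lead(−x⁵ − 13x⁴ − 30x³ + 46x² − 67x + 40) ÷ lead(D) = −x⁵ ÷ x = −x⁴. Subtract (−x⁴)·D = −x⁵ − 9x⁴. Remainder: −4x⁴ − 30x³ + 46x² − 67x + 40.
Step 4: lead(−4x⁴ − 30x³ + 46x² − 67x + 40) ÷ lead(D) = −4x⁴ ÷ x = −4x³. Subtract (−4x³)·D = −4x⁴ − 36x³. Remainder: 6x³ + 46x² − 67x + 40.
Step 5: lead(6x³ + 46x² − 67x + 40) ÷ lead(D) = 6x³ ÷ x = 6x². Subtract (6x²)·D = 6x³ + 54x². Remainder: −8x² − 67x + 40.
Step 6: lead(−8x² − 67x + 40) ÷ lead(D) = −8x² ÷ x = −8x. Subtract (−8x)·D = −8x² − 72x. Remainder: 5x + 40.
Step 7: lead(5x + 40) ÷ lead(D) = 5x ÷ x = 5. Subtract (5)·D = 5x + 45. Remainder: −5.

Q = [-3, 1, -1, -4, 6, -8, 5]; R = [-5]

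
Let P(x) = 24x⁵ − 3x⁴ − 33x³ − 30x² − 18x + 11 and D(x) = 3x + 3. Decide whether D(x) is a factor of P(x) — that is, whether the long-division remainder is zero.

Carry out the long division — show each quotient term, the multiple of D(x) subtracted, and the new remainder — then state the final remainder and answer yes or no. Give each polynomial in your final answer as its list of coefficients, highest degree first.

Step 1: lead(24x⁵ − 3x⁴ − 33x³ − 30x² − 18x + 11) ÷ lead(D) = 24x⁵ ÷ 3x = 8x⁴. Subtract (8x⁴)·D = 24x⁵ + 24x⁴. Remainder: −27x⁴ − 33x³ − 30x² − 18x + 11.
Step 2: lead(−27x⁴ − 33x³ − 30x² − 18x + 11) ÷ lead(D) = −27x⁴ ÷ 3x = −9x³. Subtract (−9x³)·D = −27x⁴ − 27x³. Remainder: −6x³ − 30x² − 18x + 11.
Step 3: lead(−6x³ − 30x² − 18x + 11) ÷ lead(D) = −6x³ ÷ 3x = −2x². Subtract (−2x²)·D = −6x³ − 6x². Remainder: −24x² − 18x + 11.
Step 4: lead(−24x² − 18x + 11) ÷ lead(D) = −24x² ÷ 3x = −8x. Subtract (−8x)·D = −24x² − 24x. Remainder: 6x + 11.
Step 5: lead(6x + 11) ÷ lead(D) = 6x ÷ 3x = 2. Subtract (2)·D = 6x + 6. Remainder: 5.

R = [5], so D(x) is not a factor of P(x). no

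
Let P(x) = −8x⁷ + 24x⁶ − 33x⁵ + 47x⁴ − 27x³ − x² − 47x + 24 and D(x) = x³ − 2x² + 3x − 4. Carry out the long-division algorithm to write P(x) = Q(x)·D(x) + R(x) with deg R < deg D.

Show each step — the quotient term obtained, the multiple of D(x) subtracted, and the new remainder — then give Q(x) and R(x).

Q(x) = −8x⁴ + 8x³ + 7x² + 5x − 6; R(x) = −9x

Step 1: lead(−8x⁷ + 24x⁶ − 33x⁵ + 47x⁴ − 27x³ − x² − 47x + 24) ÷ lead(D) = −8x⁷ ÷ x³ = −8x⁴. Subtract (−8x⁴)·D = −8x⁷ + 16x⁶ − 24x⁵ + 32x⁴. Remainder: 8x⁶ − 9x⁵ + 15x⁴ − 27x³ − x² − 47x + 24.
Step 2: lead(8x⁶ − 9x⁵ + 15x⁴ − 27x³ − x² − 47x + 24) ÷ lead(D) = 8x⁶ ÷ x³ = 8x³. Subtract (8x³)·D = 8x⁶ − 16x⁵ + 24x⁴ − 32x³. Remainder: 7x⁵ − 9x⁴ + 5x³ − x² − 47x + 24.
Step 3: lead(7x⁵ − 9x⁴ + 5x³ − x² − 47x + 24) ÷ lead(D) = 7x⁵ ÷ x³ = 7x². Subtract (7x²)·D = 7x⁵ − 14x⁴ + 21x³ − 28x². Remainder: 5x⁴ − 16x³ + 27x² − 47x + 24.
Step 4: lead(5x⁴ − 16x³ + 27x² − 47x + 24) ÷ lead(D) = 5x⁴ ÷ x³ = 5x. Subtract (5x)·D = 5x⁴ − 10x³ + 15x² − 20x. Remainder: −6x³ + 12x² − 27x + 24.
Step 5: lead(−6x³ + 12x² − 27x + 24) ÷ lead(D) = −6x³ ÷ x³ = −6. Subtract (−6)·D = −6x³ + 12x² − 18x + 24. Remainder: −9x.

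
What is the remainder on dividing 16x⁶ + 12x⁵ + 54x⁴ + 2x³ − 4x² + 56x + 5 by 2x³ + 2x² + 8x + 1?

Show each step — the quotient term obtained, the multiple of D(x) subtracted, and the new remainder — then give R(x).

Step 1: lead(16x⁶ + 12x⁵ + 54x⁴ + 2x³ − 4x² + 56x + 5) ÷ lead(D) = 16x⁶ ÷ 2x³ = 8x³. Subtract (8x³)·D = 16x⁶ + 16x⁵ + 64x⁴ + 8x³. Remainder: −4x⁵ − 10x⁴ − 6x³ − 4x² + 56x + 5.
Step 2: lead(−4x⁵ − 10x⁴ − 6x³ − 4x² + 56x + 5) ÷ lead(D) = −4x⁵ ÷ 2x³ = −2x². Subtract (−2x²)·D = −4x⁵ − 4x⁴ − 16x³ − 2x². Remainder: −6x⁴ + 10x³ − 2x² + 56x + 5.
Step 3: lead(−6x⁴ + 10x³ − 2x² + 56x + 5) ÷ lead(D) = −6x⁴ ÷ 2x³ = −3x. Subtract (−3x)·D = −6x⁴ − 6x³ − 24x² − 3x. Remainder: 16x³ + 22x² + 59x + 5.
Step 4: lead(16x³ + 22x² + 59x + 5) ÷ lead(D) = 16x³ ÷ 2x³ = 8. Subtract (8)·D = 16x³ + 16x² + 64x + 8. Remainder: 6x² − 5x − 3.

R(x) = 6x² − 5x − 3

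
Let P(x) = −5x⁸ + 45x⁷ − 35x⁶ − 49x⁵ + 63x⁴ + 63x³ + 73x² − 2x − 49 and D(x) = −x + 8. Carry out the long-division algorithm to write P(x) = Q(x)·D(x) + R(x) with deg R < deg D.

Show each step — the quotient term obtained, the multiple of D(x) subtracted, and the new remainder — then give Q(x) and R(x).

Q(x) = 5x⁷ − 5x⁶ − 5x⁵ + 9x⁴ + 9x³ + 9x² − x − 6; R(x) = −1

Step 1: lead(−5x⁸ + 45x⁷ − 35x⁶ − 49x⁵ + 63x⁴ + 63x³ + 73x² − 2x − 49) ÷ lead(D) = −5x⁸ ÷ −x = 5x⁷. Subtract (5x⁷)·D = −5x⁸ + 40x⁷. Remainder: 5x⁷ − 35x⁶ − 49x⁵ + 63x⁴ + 63x³ + 73x² − 2x − 49.
Step 2: lead(5x⁷ − 35x⁶ − 49x⁵ + 63x⁴ + 63x³ + 73x² − 2x − 49) ÷ lead(D) = 5x⁷ ÷ −x = −5x⁶. Subtract (−5x⁶)·D = 5x⁷ − 40x⁶. Remainder: 5x⁶ − 49x⁵ + 63x⁴ + 63x³ + 73x² − 2x − 49.
Step 3: lead(5x⁶ − 49x⁵ + 63x⁴ + 63x³ + 73x² − 2x − 49) ÷ lead(D) = 5x⁶ ÷ −x = −5x⁵. Subtract (−5x⁵)·D = 5x⁶ − 40x⁵. Remainder: −9x⁵ + 63x⁴ + 63x³ + 73x² − 2x − 49.
Step 4: lead(−9x⁵ + 63x⁴ + 63x³ + 73x² − 2x − 49) ÷ lead(D) = −9x⁵ ÷ −x = 9x⁴. Subtract (9x⁴)·D = −9x⁵ + 72x⁴. Remainder: −9x⁴ + 63x³ + 73x² − 2x − 49.
Step 5: lead(−9x⁴ + 63x³ + 73x² − 2x − 49) ÷ lead(D) = −9x⁴ ÷ −x = 9x³. Subtract (9x³)·D = −9x⁴ + 72x³. Remainder: −9x³ + 73x² − 2x − 49.
Step 6: lead(−9x³ + 73x² − 2x − 49) ÷ lead(D) = −9x³ ÷ −x = 9x². Subtract (9x²)·D = −9x³ + 72x². Remainder: x² − 2x − 49.
Step 7: lead(x² − 2x − 49) ÷ lead(D) = x² ÷ −x = −x. Subtract (−x)·D = x² − 8x. Remainder: 6x − 49.
Step 8: lead(6x − 49) ÷ lead(D) = 6x ÷ −x = −6. Subtract (−6)·D = 6x − 48. Remainder: −1.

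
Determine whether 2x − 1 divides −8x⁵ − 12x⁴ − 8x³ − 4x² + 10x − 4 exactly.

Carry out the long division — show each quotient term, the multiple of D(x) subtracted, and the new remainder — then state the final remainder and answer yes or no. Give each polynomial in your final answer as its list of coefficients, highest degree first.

R = [-2], so D(x) is not a factor of P(x). no

Step 1: lead(−8x⁵ − 12x⁴ − 8x³ − 4x² + 10x − 4) ÷ lead(D) = −8x⁵ ÷ 2x = −4x⁴. Subtract (−4x⁴)·D = −8x⁵ + 4x⁴. Remainder: −16x⁴ − 8x³ − 4x² + 10x − 4.
Step 2: lead(−16x⁴ − 8x³ − 4x² + 10x − 4) ÷ lead(D) = −16x⁴ ÷ 2x = −8x³. Subtract (−8x³)·D = −16x⁴ + 8x³. Remainder: −16x³ − 4x² + 10x − 4.
Step 3: lead(−16x³ − 4x² + 10x − 4) ÷ lead(D) = −16x³ ÷ 2x = −8x². Subtract (−8x²)·D = −16x³ + 8x². Remainder: −12x² + 10x − 4.
Step 4: lead(−12x² + 10x − 4) ÷ lead(D) = −12x² ÷ 2x = −6x. Subtract (−6x)·D = −12x² + 6x. Remainder: 4x − 4.
Step 5: lead(4x − 4) ÷ lead(D) = 4x ÷ 2x = 2. Subtract (2)·D = 4x − 2. Remainder: −2.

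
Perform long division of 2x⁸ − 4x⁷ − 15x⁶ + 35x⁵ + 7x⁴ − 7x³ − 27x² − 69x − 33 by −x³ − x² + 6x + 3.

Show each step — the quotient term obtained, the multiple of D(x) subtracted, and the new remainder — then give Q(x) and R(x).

Step 1: lead(2x⁸ − 4x⁷ − 15x⁶ + 35x⁵ + 7x⁴ − 7x³ − 27x² − 69x − 33) ÷ lead(D) = 2x⁸ ÷ −x³ = −2x⁵. Subtract (−2x⁵)·D = 2x⁸ + 2x⁷ − 12x⁶ − 6x⁵. Remainder: −6x⁷ − 3x⁶ + 41x⁵ + 7x⁴ − 7x³ − 27x² − 69x − 33.
Step 2: lead(−6x⁷ − 3x⁶ + 41x⁵ + 7x⁴ − 7x³ − 27x² − 69x − 33) ÷ lead(D) = −6x⁷ ÷ −x³ = 6x⁴. Subtract (6x⁴)·D = −6x⁷ − 6x⁶ + 36x⁵ + 18x⁴. Remainder: 3x⁶ + 5x⁵ − 11x⁴ − 7x³ − 27x² − 69x − 33.
Step 3: lead(3x⁶ + 5x⁵ − 11x⁴ − 7x³ − 27x² − 69x − 33) ÷ lead(D) = 3x⁶ ÷ −x³ = −3x³. Subtract (−3x³)·D = 3x⁶ + 3x⁵ − 18x⁴ − 9x³. Remainder: 2x⁵ + 7x⁴ + 2x³ − 27x² − 69x − 33.
Step 4: lead(2x⁵ + 7x⁴ + 2x³ − 27x² − 69x − 33) ÷ lead(D) = 2x⁵ ÷ −x³ = −2x². Subtract (−2x²)·D = 2x⁵ + 2x⁴ − 12x³ − 6x². Remainder: 5x⁴ + 14x³ − 21x² − 69x − 33.
Step 5: lead(5x⁴ + 14x³ − 21x² − 69x − 33) ÷ lead(D) = 5x⁴ ÷ −x³ = −5x. Subtract (−5x)·D = 5x⁴ + 5x³ − 30x² − 15x. Remainder: 9x³ + 9x² − 54x − 33.
Step 6: lead(9x³ + 9x² − 54x − 33) ÷ lead(D) = 9x³ ÷ −x³ = −9. Subtract (−9)·D = 9x³ + 9x² − 54x − 27. Remainder: −6.

Q(x) = −2x⁵ + 6x⁴ − 3x³ − 2x² − 5x − 9; R(x) = −6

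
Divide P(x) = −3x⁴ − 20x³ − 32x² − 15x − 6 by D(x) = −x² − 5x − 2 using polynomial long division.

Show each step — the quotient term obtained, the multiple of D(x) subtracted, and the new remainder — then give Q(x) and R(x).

Q(x) = 3x² + 5x + 1; R(x) = −4

Step 1: lead(−3x⁴ − 20x³ − 32x² − 15x − 6) ÷ lead(D) = −3x⁴ ÷ −x² = 3x². Subtract (3x²)·D = −3x⁴ − 15x³ − 6x². Remainder: −5x³ − 26x² − 15x − 6.
Step 2: lead(−5x³ − 26x² − 15x − 6) ÷ lead(D) = −5x³ ÷ −x² = 5x. Subtract (5x)·D = −5x³ − 25x² − 10x. Remainder: −x² − 5x − 6.
Step 3: lead(−x² − 5x − 6) ÷ lead(D) = −x² ÷ −x² = 1. Subtract (1)·D = −x² − 5x − 2. Remainder: −4.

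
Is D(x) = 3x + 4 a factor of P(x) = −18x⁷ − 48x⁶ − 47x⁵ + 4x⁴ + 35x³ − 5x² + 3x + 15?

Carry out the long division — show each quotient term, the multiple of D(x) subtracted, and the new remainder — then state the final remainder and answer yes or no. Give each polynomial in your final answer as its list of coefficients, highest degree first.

Step 1: lead(−18x⁷ − 48x⁶ − 47x⁵ + 4x⁴ + 35x³ − 5x² + 3x + 15) ÷ lead(D) = −18x⁷ ÷ 3x = −6x⁶. Subtract (−6x⁶)·D = −18x⁷ − 24x⁶. Remainder: −24x⁶ − 47x⁵ + 4x⁴ + 35x³ − 5x² + 3x + 15.
Step 2: lead(−24x⁶ − 47x⁵ + 4x⁴ + 35x³ − 5x² + 3x + 15) ÷ lead(D) = −24x⁶ ÷ 3x = −8x⁵. Subtract (−8x⁵)·D = −24x⁶ − 32x⁵. Remainder: −15x⁵ + 4x⁴ + 35x³ − 5x² + 3x + 15.
Step 3: lead(−15x⁵ + 4x⁴ + 35x³ − 5x² + 3x + 15) ÷ lead(D) = −15x⁵ ÷ 3x = −5x⁴. Subtract (−5x⁴)·D = −15x⁵ − 20x⁴. Remainder: 24x⁴ + 35x³ − 5x² + 3x + 15.
Step 4: lead(24x⁴ + 35x³ − 5x² + 3x + 15) ÷ lead(D) = 24x⁴ ÷ 3x = 8x³. Subtract (8x³)·D = 24x⁴ + 32x³. Remainder: 3x³ − 5x² + 3x + 15.
Step 5: lead(3x³ − 5x² + 3x + 15) ÷ lead(D) = 3x³ ÷ 3x = x². Subtract (x²)·D = 3x³ + 4x². Remainder: −9x² + 3x + 15.
Step 6: lead(−9x² + 3x + 15) ÷ lead(D) = −9x² ÷ 3x = −3x. Subtract (−3x)·D = −9x² − 12x. Remainder: 15x + 15.
Step 7: lead(15x + 15) ÷ lead(D) = 15x ÷ 3x = 5. Subtract (5)·D = 15x + 20. Remainder: −5.

R = [-5], so D(x) is not a factor of P(x). no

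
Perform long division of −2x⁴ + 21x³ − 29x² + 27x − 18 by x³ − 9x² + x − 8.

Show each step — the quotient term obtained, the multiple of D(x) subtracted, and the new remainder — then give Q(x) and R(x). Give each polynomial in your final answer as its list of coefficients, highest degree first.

Q = [-2, 3]; R = [8, 6]

Step 1: lead(−2x⁴ + 21x³ − 29x² + 27x − 18) ÷ lead(D) = −2x⁴ ÷ x³ = −2x. Subtract (−2x)·D = −2x⁴ + 18x³ − 2x² + 16x. Remainder: 3x³ − 27x² + 11x − 18.
Step 2: lead(3x³ − 27x² + 11x − 18) ÷ lead(D) = 3x³ ÷ x³ = 3. Subtract (3)·D = 3x³ − 27x² + 3x − 24. Remainder: 8x + 6.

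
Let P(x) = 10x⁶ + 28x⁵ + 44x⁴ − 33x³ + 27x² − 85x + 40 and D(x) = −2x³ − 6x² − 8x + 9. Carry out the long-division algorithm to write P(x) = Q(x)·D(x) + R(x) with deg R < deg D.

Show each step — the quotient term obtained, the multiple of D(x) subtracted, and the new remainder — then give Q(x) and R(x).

Q(x) = −5x³ + x² − 5x + 5; R(x) = 8x² − 5

Step 1: lead(10x⁶ + 28x⁵ + 44x⁴ − 33x³ + 27x² − 85x + 40) ÷ lead(D) = 10x⁶ ÷ −2x³ = −5x³. Subtract (−5x³)·D = 10x⁶ + 30x⁵ + 40x⁴ − 45x³. Remainder: −2x⁵ + 4x⁴ + 12x³ + 27x² − 85x + 40.
Step 2: lead(−2x⁵ + 4x⁴ + 12x³ + 27x² − 85x + 40) ÷ lead(D) = −2x⁵ ÷ −2x³ = x². Subtract (x²)·D = −2x⁵ − 6x⁴ − 8x³ + 9x². Remainder: 10x⁴ + 20x³ + 18x² − 85x + 40.
Step 3: lead(10x⁴ + 20x³ + 18x² − 85x + 40) ÷ lead(D) = 10x⁴ ÷ −2x³ = −5x. Subtract (−5x)·D = 10x⁴ + 30x³ + 40x² − 45x. Remainder: −10x³ − 22x² − 40x + 40.
Step 4: lead(−10x³ − 22x² − 40x + 40) ÷ lead(D) = −10x³ ÷ −2x³ = 5. Subtract (5)·D = −10x³ − 30x² − 40x + 45. Remainder: 8x² − 5.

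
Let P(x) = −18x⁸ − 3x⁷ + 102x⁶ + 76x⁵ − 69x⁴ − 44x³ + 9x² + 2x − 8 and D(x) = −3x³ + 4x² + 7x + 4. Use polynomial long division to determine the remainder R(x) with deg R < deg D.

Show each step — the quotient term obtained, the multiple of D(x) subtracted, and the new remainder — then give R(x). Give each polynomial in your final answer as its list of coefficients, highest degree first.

Step 1: lead(−18x⁸ − 3x⁷ + 102x⁶ + 76x⁵ − 69x⁴ − 44x³ + 9x² + 2x − 8) ÷ lead(D) = −18x⁸ ÷ −3x³ = 6x⁵. Subtract (6x⁵)·D = −18x⁸ + 24x⁷ + 42x⁶ + 24x⁵. Remainder: −27x⁷ + 60x⁶ + 52x⁵ − 69x⁴ − 44x³ + 9x² + 2x − 8.
Step 2: lead(−27x⁷ + 60x⁶ + 52x⁵ − 69x⁴ − 44x³ + 9x² + 2x − 8) ÷ lead(D) = −27x⁷ ÷ −3x³ = 9x⁴. Subtract (9x⁴)·D = −27x⁷ + 36x⁶ + 63x⁵ + 36x⁴. Remainder: 24x⁶ − 11x⁵ − 105x⁴ − 44x³ + 9x² + 2x − 8.
Step 3: lead(24x⁶ − 11x⁵ − 105x⁴ − 44x³ + 9x² + 2x − 8) ÷ lead(D) = 24x⁶ ÷ −3x³ = −8x³. Subtract (−8x³)·D = 24x⁶ − 32x⁵ − 56x⁴ − 32x³. Remainder: 21x⁵ − 49x⁴ − 12x³ + 9x² + 2x − 8.
Step 4: lead(21x⁵ − 49x⁴ − 12x³ + 9x² + 2x − 8) ÷ lead(D) = 21x⁵ ÷ −3x³ = −7x². Subtract (−7x²)·D = 21x⁵ − 28x⁴ − 49x³ − 28x². Remainder: −21x⁴ + 37x³ + 37x² + 2x − 8.
Step 5: lead(−21x⁴ + 37x³ + 37x² + 2x − 8) ÷ lead(D) = −21x⁴ ÷ −3x³ = 7x. Subtract (7x)·D = −21x⁴ + 28x³ + 49x² + 28x. Remainder: 9x³ − 12x² − 26x − 8.
Step 6: lead(9x³ − 12x² − 26x − 8) ÷ lead(D) = 9x³ ÷ −3x³ = −3. Subtract (−3)·D = 9x³ − 12x² − 21x − 12. Remainder: −5x + 4.

R = [-5, 4]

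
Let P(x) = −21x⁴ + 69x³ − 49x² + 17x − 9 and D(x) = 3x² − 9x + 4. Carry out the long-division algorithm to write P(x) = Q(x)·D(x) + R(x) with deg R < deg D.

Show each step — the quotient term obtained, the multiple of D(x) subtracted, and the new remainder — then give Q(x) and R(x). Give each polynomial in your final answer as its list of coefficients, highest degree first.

Q = [-7, 2, -1]; R = [-5]

Step 1: lead(−21x⁴ + 69x³ − 49x² + 17x − 9) ÷ lead(D) = −21x⁴ ÷ 3x² = −7x². Subtract (−7x²)·D = −21x⁴ + 63x³ − 28x². Remainder: 6x³ − 21x² + 17x − 9.
Step 2: lead(6x³ − 21x² + 17x − 9) ÷ lead(D) = 6x³ ÷ 3x² = 2x. Subtract (2x)·D = 6x³ − 18x² + 8x. Remainder: −3x² + 9x − 9.
Step 3: lead(−3x² + 9x − 9) ÷ lead(D) = −3x² ÷ 3x² = −1. Subtract (−1)·D = −3x² + 9x − 4. Remainder: −5.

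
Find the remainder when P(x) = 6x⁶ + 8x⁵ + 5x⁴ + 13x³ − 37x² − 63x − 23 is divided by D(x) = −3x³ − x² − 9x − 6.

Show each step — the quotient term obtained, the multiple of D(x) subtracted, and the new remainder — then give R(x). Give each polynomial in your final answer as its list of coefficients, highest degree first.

R = [3, 1]

Step 1: lead(6x⁶ + 8x⁵ + 5x⁴ + 13x³ − 37x² − 63x − 23) ÷ lead(D) = 6x⁶ ÷ −3x³ = −2x³. Subtract (−2x³)·D = 6x⁶ + 2x⁵ + 18x⁴ + 12x³. Remainder: 6x⁵ − 13x⁴ + x³ − 37x² − 63x − 23.
Step 2: lead(6x⁵ − 13x⁴ + x³ − 37x² − 63x − 23) ÷ lead(D) = 6x⁵ ÷ −3x³ = −2x². Subtract (−2x²)·D = 6x⁵ + 2x⁴ + 18x³ + 12x². Remainder: −15x⁴ − 17x³ − 49x² − 63x − 23.
Step 3: lead(−15x⁴ − 17x³ − 49x² − 63x − 23) ÷ lead(D) = −15x⁴ ÷ −3x³ = 5x. Subtract (5x)·D = −15x⁴ − 5x³ − 45x² − 30x. Remainder: −12x³ − 4x² − 33x − 23.
Step 4: lead(−12x³ − 4x² − 33x − 23) ÷ lead(D) = −12x³ ÷ −3x³ = 4. Subtract (4)·D = −12x³ − 4x² − 36x − 24. Remainder: 3x + 1.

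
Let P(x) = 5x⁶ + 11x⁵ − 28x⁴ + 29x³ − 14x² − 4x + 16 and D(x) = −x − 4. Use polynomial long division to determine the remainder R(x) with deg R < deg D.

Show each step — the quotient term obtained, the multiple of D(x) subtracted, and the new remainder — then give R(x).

Step 1: lead(5x⁶ + 11x⁵ − 28x⁴ + 29x³ − 14x² − 4x + 16) ÷ lead(D) = 5x⁶ ÷ −x = −5x⁵. Subtract (−5x⁵)·D = 5x⁶ + 20x⁵. Remainder: −9x⁵ − 28x⁴ + 29x³ − 14x² − 4x + 16.
Step 2: lead(−9x⁵ − 28x⁴ + 29x³ − 14x² − 4x + 16) ÷ lead(D) = −9x⁵ ÷ −x = 9x⁴. Subtract (9x⁴)·D = −9x⁵ − 36x⁴. Remainder: 8x⁴ + 29x³ − 14x² − 4x + 16.
Step 3: lead(8x⁴ + 29x³ − 14x² − 4x + 16) ÷ lead(D) = 8x⁴ ÷ −x = −8x³. Subtract (−8x³)·D = 8x⁴ + 32x³. Remainder: −3x³ − 14x² − 4x + 16.
Step 4: lead(−3x³ − 14x² − 4x + 16) ÷ lead(D) = −3x³ ÷ −x = 3x². Subtract (3x²)·D = −3x³ − 12x². Remainder: −2x² − 4x + 16.
Step 5: lead(−2x² − 4x + 16) ÷ lead(D) = −2x² ÷ −x = 2x. Subtract (2x)·D = −2x² − 8x. Remainder: 4x + 16.
Step 6: lead(4x + 16) ÷ lead(D) = 4x ÷ −x = −4. Subtract (−4)·D = 4x + 16. Remainder: 0.

R(x) = 0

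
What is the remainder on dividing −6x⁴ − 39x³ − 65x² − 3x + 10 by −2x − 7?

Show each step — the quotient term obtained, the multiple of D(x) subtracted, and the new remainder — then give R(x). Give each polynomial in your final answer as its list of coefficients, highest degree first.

R = [-4]

Step 1: lead(−6x⁴ − 39x³ − 65x² − 3x + 10) ÷ lead(D) = −6x⁴ ÷ −2x = 3x³. Subtract (3x³)·D = −6x⁴ − 21x³. Remainder: −18x³ − 65x² − 3x + 10.
Step 2: lead(−18x³ − 65x² − 3x + 10) ÷ lead(D) = −18x³ ÷ −2x = 9x². Subtract (9x²)·D = −18x³ − 63x². Remainder: −2x² − 3x + 10.
Step 3: lead(−2x² − 3x + 10) ÷ lead(D) = −2x² ÷ −2x = x. Subtract (x)·D = −2x² − 7x. Remainder: 4x + 10.
Step 4: lead(4x + 10) ÷ lead(D) = 4x ÷ −2x = −2. Subtract (−2)·D = 4x + 14. Remainder: −4.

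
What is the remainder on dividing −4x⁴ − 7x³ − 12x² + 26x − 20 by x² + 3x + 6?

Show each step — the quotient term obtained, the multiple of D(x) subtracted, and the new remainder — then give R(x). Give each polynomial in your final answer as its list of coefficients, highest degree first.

R = [5, -2]

Step 1: lead(−4x⁴ − 7x³ − 12x² + 26x − 20) ÷ lead(D) = −4x⁴ ÷ x² = −4x². Subtract (−4x²)·D = −4x⁴ − 12x³ − 24x². Remainder: 5x³ + 12x² + 26x − 20.
Step 2: lead(5x³ + 12x² + 26x − 20) ÷ lead(D) = 5x³ ÷ x² = 5x. Subtract (5x)·D = 5x³ + 15x² + 30x. Remainder: −3x² − 4x − 20.
Step 3: lead(−3x² − 4x − 20) ÷ lead(D) = −3x² ÷ x² = −3. Subtract (−3)·D = −3x² − 9x − 18. Remainder: 5x − 2.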